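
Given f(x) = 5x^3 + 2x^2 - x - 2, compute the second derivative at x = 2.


First derivative:
f'(x) = 15x^2 + 4x - 1
Second derivative:
f''(x) = 30x + 4
Substitute x = 2:
f''(2) = 30 * 2 + 4
= 60 + 4
= 64

64


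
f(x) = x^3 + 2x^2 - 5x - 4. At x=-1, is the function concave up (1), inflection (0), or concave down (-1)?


Concavity is determined by the sign of f''(x).
f(x) = x^3 + 2x^2 - 5x - 4
f'(x) = 3x^2 + 4x - 5
f''(x) = 6x + 4
f''(-1) = 6 * (-1) + 4
= -6 + 4
= -2
Since f''(-1) < 0, the function is concave down (-1)

-1


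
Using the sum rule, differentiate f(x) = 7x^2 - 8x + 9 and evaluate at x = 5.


Differentiate term by term using power and sum rules:
f(x) = 7x^2 - 8x + 9
f'(x) = 14x - 8
Substitute x = 5:
f'(5) = 14 * 5 - 8
= 70 - 8
= 62

62


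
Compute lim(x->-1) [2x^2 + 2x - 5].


Since polynomials are continuous, we use direct substitution.
lim(x->-1) of 2x^2 + 2x - 5
= 2 * (-1)^2 + 2 * (-1) - 5
= 2 - 2 - 5
= -5

-5


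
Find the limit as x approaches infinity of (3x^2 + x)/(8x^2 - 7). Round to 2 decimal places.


For limits at infinity with equal-degree polynomials,
we compare leading coefficients.
Numerator leading term: 3x^2
Denominator leading term: 8x^2
Divide both by x^2:
lim = (3 + 1/x) / (8 - 7/x^2)
As x -> infinity, the 1/x and 1/x^2 terms vanish:
= 3/8 ≈ 0.38

0.38


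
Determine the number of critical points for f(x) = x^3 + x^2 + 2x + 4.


Find where f'(x) = 0:
f(x) = x^3 + x^2 + 2x + 4
f'(x) = 3x^2 + 2x + 2
This is a quadratic in x. Use the discriminant to count real roots.
Discriminant = (2)^2 - 4 * 3 * 2
= 4 - 24
= -20
Since discriminant < 0, f'(x) = 0 has no real solutions.
Number of critical points: 0

0


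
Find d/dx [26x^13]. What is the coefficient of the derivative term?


We apply the power rule: d/dx [ax^n] = a*n * x^(n-1)
d/dx [26x^13]
= 26 * 13 * x^(13-1)
= 338x^12
The coefficient is 338

338


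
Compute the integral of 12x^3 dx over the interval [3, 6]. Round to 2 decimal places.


Find the antiderivative of 12x^3:
F(x) = 12/4 * x^4
Apply the Fundamental Theorem of Calculus:
F(6) - F(3)
= 12/4 * 6^4 - 12/4 * 3^4
= 12/4 * (1296 - 81)
= 12/4 * 1215
= 3645 = 3645.00

3645.00


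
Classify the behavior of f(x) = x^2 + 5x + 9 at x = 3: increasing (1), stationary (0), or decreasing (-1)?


Compute f'(x) to determine behavior:
f'(x) = 2x + 5
f'(3) = 2 * 3 + 5
= 6 + 5
= 11
Since f'(3) > 0, the function is increasing (1)

1


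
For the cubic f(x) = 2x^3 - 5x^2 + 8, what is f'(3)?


Differentiate f(x) = 2x^3 - 5x^2 + 8 term by term:
f'(x) = 6x^2 - 10x
Substitute x = 3:
f'(3) = 6 * 3^2 - 10 * 3 + 0
= 54 - 30 + 0
= 24

24


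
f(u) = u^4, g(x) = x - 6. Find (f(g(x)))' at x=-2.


Using the chain rule: (f(g(x)))' = f'(g(x)) * g'(x)
First, find g(-2):
g(-2) = 1 * (-2) - 6 = -8
Next, f'(u) = 4u^3
And g'(x) = 1
So f'(g(-2)) * g'(-2)
= 4 * (-8)^3 * 1
= 4 * (-512) * 1
= -2048

-2048


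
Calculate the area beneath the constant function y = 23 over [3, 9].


The area under a constant function y = 23 is a rectangle.
Width = 9 - 3 = 6
Height = 23
Area = width * height
= 6 * 23
= 138

138


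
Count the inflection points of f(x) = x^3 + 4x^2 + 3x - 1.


Inflection points occur where f''(x) = 0 and concavity changes.
f(x) = x^3 + 4x^2 + 3x - 1
f'(x) = 3x^2 + 8x + 3
f''(x) = 6x + 8
Set f''(x) = 0:
6x + 8 = 0
x = -8 / 6 = -4/3
Since f''(x) is linear (degree 1), it changes sign at this point.
Therefore there is exactly 1 inflection point.

1


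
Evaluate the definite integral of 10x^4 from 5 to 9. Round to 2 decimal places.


Find the antiderivative of 10x^4:
F(x) = 10/5 * x^5
Apply the Fundamental Theorem of Calculus:
F(9) - F(5)
= 10/5 * 9^5 - 10/5 * 5^5
= 10/5 * (59049 - 3125)
= 10/5 * 55924
= 111848 = 111848.00

111848.00


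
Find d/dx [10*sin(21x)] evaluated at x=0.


Apply the chain rule to differentiate 10*sin(21x):
d/dx [10*sin(21x)]
= 10 * cos(21x) * d/dx(21x)
= 10 * 21 * cos(21x)
= 210 * cos(21x)
Evaluate at x = 0:
= 210 * cos(0)
= 210 * 1
= 210

210


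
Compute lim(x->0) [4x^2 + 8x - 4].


Since polynomials are continuous, we use direct substitution.
lim(x->0) of 4x^2 + 8x - 4
= 4 * 0^2 + 8 * 0 - 4
= 0 + 0 - 4
= -4

-4


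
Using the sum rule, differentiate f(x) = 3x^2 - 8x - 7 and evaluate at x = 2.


Differentiate term by term using power and sum rules:
f(x) = 3x^2 - 8x - 7
f'(x) = 6x - 8
Substitute x = 2:
f'(2) = 6 * 2 - 8
= 12 - 8
= 4

4


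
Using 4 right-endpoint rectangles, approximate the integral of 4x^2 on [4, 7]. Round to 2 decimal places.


Right Riemann sum uses right endpoints of each subinterval.
Interval: [4, 7], n = 4
dx = (7 - 4) / 4 = 3/4
Right endpoints: [19/4, 11/2, 25/4, 7]
f values: [361/4, 121, 625/4, 196]
Sum = dx * (sum of f values)
= 3/4 * 1127/2
= 3381/8 ≈ 422.63

422.63


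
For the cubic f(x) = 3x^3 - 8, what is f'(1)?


Differentiate f(x) = 3x^3 - 8 term by term:
f'(x) = 9x^2
Substitute x = 1:
f'(1) = 9 * 1^2 + 0 * 1 + 0
= 9 + 0 + 0
= 9

9


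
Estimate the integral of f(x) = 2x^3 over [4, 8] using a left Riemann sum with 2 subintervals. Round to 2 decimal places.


Left Riemann sum uses left endpoints of each subinterval.
Interval: [4, 8], n = 2
dx = (8 - 4) / 2 = 2
Left endpoints: [4, 6]
f values: [128, 432]
Sum = dx * (sum of f values)
= 2 * 560
= 1120 = 1120.00

1120.00


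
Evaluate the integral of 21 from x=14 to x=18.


The integral of a constant k over [a, b] equals k * (b - a).
integral from 14 to 18 of 21 dx
= 21 * (18 - 14)
= 21 * 4
= 84

84


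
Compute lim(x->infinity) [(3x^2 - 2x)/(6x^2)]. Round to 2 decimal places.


For limits at infinity with equal-degree polynomials,
we compare leading coefficients.
Numerator leading term: 3x^2
Denominator leading term: 6x^2
Divide both by x^2:
lim = (3 - 2/x) / (6)
As x -> infinity, the 1/x and 1/x^2 terms vanish:
= 3/6 = 1/2 = 0.50

0.50


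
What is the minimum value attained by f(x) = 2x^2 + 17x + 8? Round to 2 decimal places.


For a quadratic f(x) = ax^2 + bx + c with a > 0, the minimum is at the vertex.
Vertex x-coordinate: x = -b/(2a)
x = -(17) / (2 * 2)
x = -17/4
Substitute back to find the minimum value:
f(-17/4) = 2 * (-17/4)^2 + 17 * (-17/4) + 8
= 289/8 - 289/4 + 8
= -225/8 ≈ -28.13

-28.13


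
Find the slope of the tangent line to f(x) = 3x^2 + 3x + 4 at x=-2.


The slope of the tangent line equals f'(x) at the point.
f(x) = 3x^2 + 3x + 4
f'(x) = 6x + 3
At x = -2:
f'(-2) = 6 * (-2) + 3
= -12 + 3
= -9

-9


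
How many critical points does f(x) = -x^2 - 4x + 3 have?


Find where f'(x) = 0:
f'(x) = -2x - 4
Set f'(x) = 0:
-2x - 4 = 0
x = 4 / (-2) = -2
This is a linear equation in x, so there is exactly one solution.
Number of critical points: 1

1


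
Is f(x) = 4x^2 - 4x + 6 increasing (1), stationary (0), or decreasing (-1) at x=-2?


Compute f'(x) to determine behavior:
f'(x) = 8x - 4
f'(-2) = 8 * (-2) - 4
= -16 - 4
= -20
Since f'(-2) < 0, the function is decreasing (-1)

-1


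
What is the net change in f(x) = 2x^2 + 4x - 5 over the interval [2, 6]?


Net change = f(b) - f(a)
f(x) = 2x^2 + 4x - 5
Compute f(6):
f(6) = 2 * 6^2 + 4 * 6 - 5
= 72 + 24 - 5
= 91
Compute f(2):
f(2) = 2 * 2^2 + 4 * 2 - 5
= 8 + 8 - 5
= 11
Net change = 91 - 11 = 80

80


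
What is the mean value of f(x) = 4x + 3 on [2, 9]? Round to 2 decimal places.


Average value = 1/(b-a) * integral from a to b of f(x) dx
First compute the integral of 4x + 3:
F(x) = 2x^2 + 3x
F(9) = 2 * 81 + 3 * 9 = 189
F(2) = 2 * 4 + 3 * 2 = 14
Integral = 189 - 14 = 175
Average = 175 / (9 - 2) = 175 / 7
= 25 = 25.00

25.00


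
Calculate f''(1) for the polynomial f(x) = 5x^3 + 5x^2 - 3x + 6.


First derivative:
f'(x) = 15x^2 + 10x - 3
Second derivative:
f''(x) = 30x + 10
Substitute x = 1:
f''(1) = 30 * 1 + 10
= 30 + 10
= 40

40


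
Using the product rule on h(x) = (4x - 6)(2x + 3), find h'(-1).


Let u(x) = 4x - 6 and v(x) = 2x + 3
u'(x) = 4
v'(x) = 2
Product rule: h'(x) = u'(x)*v(x) + u(x)*v'(x)
= 4 * (2x + 3) + (4x - 6) * 2
At x = -1:
u(-1) = 4 * (-1) - 6 = -10
v(-1) = 2 * (-1) + 3 = 1
h'(-1) = 4 * 1 + (-10) * 2
= 4 - 20
= -16

-16


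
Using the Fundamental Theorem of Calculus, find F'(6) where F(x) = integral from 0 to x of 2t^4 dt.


By the Fundamental Theorem of Calculus (Part 1):
If F(x) = integral from 0 to x of f(t) dt, then F'(x) = f(x)
Here f(t) = 2t^4
So F'(x) = 2x^4
Evaluate at x = 6:
F'(6) = 2 * 6^4
= 2 * 1296
= 2592

2592


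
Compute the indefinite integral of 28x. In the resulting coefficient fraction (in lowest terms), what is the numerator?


Apply the power rule for integration:
integral of ax^n dx = a/(n+1) * x^(n+1) + C
integral of 28x dx
= 28/2 * x^2 + C
= 14 * x^2 + C
The coefficient in lowest terms is 14 = 14/1, so its numerator is 14

14


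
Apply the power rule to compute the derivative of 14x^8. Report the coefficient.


We apply the power rule: d/dx [ax^n] = a*n * x^(n-1)
d/dx [14x^8]
= 14 * 8 * x^(8-1)
= 112x^7
The coefficient is 112

112


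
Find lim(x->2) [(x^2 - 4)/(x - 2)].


Direct substitution gives 0/0, so we factor the numerator.
Factor: (x^2 - 4) = (x - 2)(x + 2)
Cancel the common factor (x - 2):
(x^2 - 4)/(x - 2) = (x + 2)
Now substitute x = 2:
= (2 + 2) = 4

4


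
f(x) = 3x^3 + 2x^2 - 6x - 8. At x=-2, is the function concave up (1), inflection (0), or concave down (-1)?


Concavity is determined by the sign of f''(x).
f(x) = 3x^3 + 2x^2 - 6x - 8
f'(x) = 9x^2 + 4x - 6
f''(x) = 18x + 4
f''(-2) = 18 * (-2) + 4
= -36 + 4
= -32
Since f''(-2) < 0, the function is concave down (-1)

-1


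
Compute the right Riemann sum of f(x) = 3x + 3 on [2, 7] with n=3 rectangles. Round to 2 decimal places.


Right Riemann sum uses right endpoints of each subinterval.
Interval: [2, 7], n = 3
dx = (7 - 2) / 3 = 5/3
Right endpoints: [11/3, 16/3, 7]
f values: [14, 19, 24]
Sum = dx * (sum of f values)
= 5/3 * 57
= 95 = 95.00

95.00


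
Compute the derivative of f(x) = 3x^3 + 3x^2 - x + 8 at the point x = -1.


Differentiate f(x) = 3x^3 + 3x^2 - x + 8 term by term:
f'(x) = 9x^2 + 6x - 1
Substitute x = -1:
f'(-1) = 9 * (-1)^2 + 6 * (-1) - 1
= 9 - 6 - 1
= 2

2


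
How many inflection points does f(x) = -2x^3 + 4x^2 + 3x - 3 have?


Inflection points occur where f''(x) = 0 and concavity changes.
f(x) = -2x^3 + 4x^2 + 3x - 3
f'(x) = -6x^2 + 8x + 3
f''(x) = -12x + 8
Set f''(x) = 0:
-12x + 8 = 0
x = -8 / (-12) = 2/3
Since f''(x) is linear (degree 1), it changes sign at this point.
Therefore there is exactly 1 inflection point.

1


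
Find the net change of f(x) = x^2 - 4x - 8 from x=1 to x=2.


Net change = f(b) - f(a)
f(x) = x^2 - 4x - 8
Compute f(2):
f(2) = 1 * 2^2 - 4 * 2 - 8
= 4 - 8 - 8
= -12
Compute f(1):
f(1) = 1 * 1^2 - 4 * 1 - 8
= 1 - 4 - 8
= -11
Net change = -12 - (-11) = -1

-1


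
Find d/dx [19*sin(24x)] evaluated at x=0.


Apply the chain rule to differentiate 19*sin(24x):
d/dx [19*sin(24x)]
= 19 * cos(24x) * d/dx(24x)
= 19 * 24 * cos(24x)
= 456 * cos(24x)
Evaluate at x = 0:
= 456 * cos(0)
= 456 * 1
= 456

456


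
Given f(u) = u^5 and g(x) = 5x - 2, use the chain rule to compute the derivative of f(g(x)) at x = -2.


Using the chain rule: (f(g(x)))' = f'(g(x)) * g'(x)
First, find g(-2):
g(-2) = 5 * (-2) - 2 = -12
Next, f'(u) = 5u^4
And g'(x) = 5
So f'(g(-2)) * g'(-2)
= 5 * (-12)^4 * 5
= 5 * 20736 * 5
= 518400

518400


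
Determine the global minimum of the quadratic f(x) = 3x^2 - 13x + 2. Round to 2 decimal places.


For a quadratic f(x) = ax^2 + bx + c with a > 0, the minimum is at the vertex.
Vertex x-coordinate: x = -b/(2a)
x = -(-13) / (2 * 3)
x = 13/6
Substitute back to find the minimum value:
f(13/6) = 3 * (13/6)^2 - 13 * (13/6) + 2
= 169/12 - 169/6 + 2
= -145/12 ≈ -12.08

-12.08


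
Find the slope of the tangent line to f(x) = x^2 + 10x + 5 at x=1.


The slope of the tangent line equals f'(x) at the point.
f(x) = x^2 + 10x + 5
f'(x) = 2x + 10
At x = 1:
f'(1) = 2 * 1 + 10
= 2 + 10
= 12

12


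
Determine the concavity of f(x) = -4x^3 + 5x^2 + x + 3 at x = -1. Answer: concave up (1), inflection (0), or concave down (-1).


Concavity is determined by the sign of f''(x).
f(x) = -4x^3 + 5x^2 + x + 3
f'(x) = -12x^2 + 10x + 1
f''(x) = -24x + 10
f''(-1) = -24 * (-1) + 10
= 24 + 10
= 34
Since f''(-1) > 0, the function is concave up (1)

1


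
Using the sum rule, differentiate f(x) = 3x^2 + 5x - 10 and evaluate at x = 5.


Differentiate term by term using power and sum rules:
f(x) = 3x^2 + 5x - 10
f'(x) = 6x + 5
Substitute x = 5:
f'(5) = 6 * 5 + 5
= 30 + 5
= 35

35


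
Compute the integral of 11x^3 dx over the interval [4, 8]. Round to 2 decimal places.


Find the antiderivative of 11x^3:
F(x) = 11/4 * x^4
Apply the Fundamental Theorem of Calculus:
F(8) - F(4)
= 11/4 * 8^4 - 11/4 * 4^4
= 11/4 * (4096 - 256)
= 11/4 * 3840
= 10560 = 10560.00

10560.00


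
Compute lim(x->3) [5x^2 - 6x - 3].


Since polynomials are continuous, we use direct substitution.
lim(x->3) of 5x^2 - 6x - 3
= 5 * 3^2 - 6 * 3 - 3
= 45 - 18 - 3
= 24

24


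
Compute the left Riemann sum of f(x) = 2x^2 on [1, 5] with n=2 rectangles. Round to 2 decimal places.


Left Riemann sum uses left endpoints of each subinterval.
Interval: [1, 5], n = 2
dx = (5 - 1) / 2 = 2
Left endpoints: [1, 3]
f values: [2, 18]
Sum = dx * (sum of f values)
= 2 * 20
= 40 = 40.00

40.00


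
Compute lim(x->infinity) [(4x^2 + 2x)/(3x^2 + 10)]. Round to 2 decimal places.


For limits at infinity with equal-degree polynomials,
we compare leading coefficients.
Numerator leading term: 4x^2
Denominator leading term: 3x^2
Divide both by x^2:
lim = (4 + 2/x) / (3 + 10/x^2)
As x -> infinity, the 1/x and 1/x^2 terms vanish:
= 4/3 ≈ 1.33

1.33


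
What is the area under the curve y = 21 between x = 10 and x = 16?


The area under a constant function y = 21 is a rectangle.
Width = 16 - 10 = 6
Height = 21
Area = width * height
= 6 * 21
= 126

126


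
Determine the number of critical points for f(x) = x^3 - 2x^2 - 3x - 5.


Find where f'(x) = 0:
f(x) = x^3 - 2x^2 - 3x - 5
f'(x) = 3x^2 - 4x - 3
This is a quadratic in x. Use the discriminant to count real roots.
Discriminant = (-4)^2 - 4 * 3 * (-3)
= 16 - (-36)
= 52
Since discriminant > 0, f'(x) = 0 has 2 real solutions.
Number of critical points: 2

2


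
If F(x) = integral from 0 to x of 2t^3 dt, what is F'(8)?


By the Fundamental Theorem of Calculus (Part 1):
If F(x) = integral from 0 to x of f(t) dt, then F'(x) = f(x)
Here f(t) = 2t^3
So F'(x) = 2x^3
Evaluate at x = 8:
F'(8) = 2 * 8^3
= 2 * 512
= 1024

1024


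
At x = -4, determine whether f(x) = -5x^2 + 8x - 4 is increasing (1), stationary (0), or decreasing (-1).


Compute f'(x) to determine behavior:
f'(x) = -10x + 8
f'(-4) = -10 * (-4) + 8
= 40 + 8
= 48
Since f'(-4) > 0, the function is increasing (1)

1


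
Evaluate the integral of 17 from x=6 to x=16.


The integral of a constant k over [a, b] equals k * (b - a).
integral from 6 to 16 of 17 dx
= 17 * (16 - 6)
= 17 * 10
= 170

170


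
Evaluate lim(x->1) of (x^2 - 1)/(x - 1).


Direct substitution gives 0/0, so we factor the numerator.
Factor: (x^2 - 1) = (x - 1)(x + 1)
Cancel the common factor (x - 1):
(x^2 - 1)/(x - 1) = (x + 1)
Now substitute x = 1:
= (1) - (-1) = 2

2


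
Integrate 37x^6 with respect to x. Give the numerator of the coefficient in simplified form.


Apply the power rule for integration:
integral of ax^n dx = a/(n+1) * x^(n+1) + C
integral of 37x^6 dx
= 37/7 * x^7 + C
The coefficient in lowest terms is 37/7, and its numerator is 37

37


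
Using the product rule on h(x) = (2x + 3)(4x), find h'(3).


Let u(x) = 2x + 3 and v(x) = 4x
u'(x) = 2
v'(x) = 4
Product rule: h'(x) = u'(x)*v(x) + u(x)*v'(x)
= 2 * (4x) + (2x + 3) * 4
At x = 3:
u(3) = 2 * 3 + 3 = 9
v(3) = 4 * 3 + 0 = 12
h'(3) = 2 * 12 + 9 * 4
= 24 + 36
= 60

60


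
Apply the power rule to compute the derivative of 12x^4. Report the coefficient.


We apply the power rule: d/dx [ax^n] = a*n * x^(n-1)
d/dx [12x^4]
= 12 * 4 * x^(4-1)
= 48x^3
The coefficient is 48

48


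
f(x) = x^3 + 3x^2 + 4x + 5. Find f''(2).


First derivative:
f'(x) = 3x^2 + 6x + 4
Second derivative:
f''(x) = 6x + 6
Substitute x = 2:
f''(2) = 6 * 2 + 6
= 12 + 6
= 18

18


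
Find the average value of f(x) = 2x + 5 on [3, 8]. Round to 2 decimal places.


Average value = 1/(b-a) * integral from a to b of f(x) dx
First compute the integral of 2x + 5:
F(x) = x^2 + 5x
F(8) = 1 * 64 + 5 * 8 = 104
F(3) = 1 * 9 + 5 * 3 = 24
Integral = 104 - 24 = 80
Average = 80 / (8 - 3) = 80 / 5
= 16 = 16.00

16.00


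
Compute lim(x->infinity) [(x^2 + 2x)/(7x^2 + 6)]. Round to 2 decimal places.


For limits at infinity with equal-degree polynomials,
we compare leading coefficients.
Numerator leading term: x^2
Denominator leading term: 7x^2
Divide both by x^2:
lim = (1 + 2/x) / (7 + 6/x^2)
As x -> infinity, the 1/x and 1/x^2 terms vanish:
= 1/7 ≈ 0.14

0.14


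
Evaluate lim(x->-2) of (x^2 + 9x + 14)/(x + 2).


Direct substitution gives 0/0, so we factor the numerator.
Factor: (x^2 + 9x + 14) = (x + 2)(x + 7)
Cancel the common factor (x + 2):
(x^2 + 9x + 14)/(x + 2) = (x + 7)
Now substitute x = -2:
= (-2) - (-7) = 5

5


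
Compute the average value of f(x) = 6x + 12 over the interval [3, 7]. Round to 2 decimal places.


Average value = 1/(b-a) * integral from a to b of f(x) dx
First compute the integral of 6x + 12:
F(x) = 3x^2 + 12x
F(7) = 3 * 49 + 12 * 7 = 231
F(3) = 3 * 9 + 12 * 3 = 63
Integral = 231 - 63 = 168
Average = 168 / (7 - 3) = 168 / 4
= 42 = 42.00

42.00


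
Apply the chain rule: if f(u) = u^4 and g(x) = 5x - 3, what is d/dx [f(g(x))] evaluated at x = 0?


Using the chain rule: (f(g(x)))' = f'(g(x)) * g'(x)
First, find g(0):
g(0) = 5 * 0 - 3 = -3
Next, f'(u) = 4u^3
And g'(x) = 5
So f'(g(0)) * g'(0)
= 4 * (-3)^3 * 5
= 4 * (-27) * 5
= -540

-540


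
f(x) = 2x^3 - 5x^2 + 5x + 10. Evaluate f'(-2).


Differentiate f(x) = 2x^3 - 5x^2 + 5x + 10 term by term:
f'(x) = 6x^2 - 10x + 5
Substitute x = -2:
f'(-2) = 6 * (-2)^2 - 10 * (-2) + 5
= 24 + 20 + 5
= 49

49


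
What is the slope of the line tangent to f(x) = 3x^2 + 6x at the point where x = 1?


The slope of the tangent line equals f'(x) at the point.
f(x) = 3x^2 + 6x
f'(x) = 6x + 6
At x = 1:
f'(1) = 6 * 1 + 6
= 6 + 6
= 12

12


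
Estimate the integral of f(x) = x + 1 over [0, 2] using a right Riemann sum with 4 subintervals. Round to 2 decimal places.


Right Riemann sum uses right endpoints of each subinterval.
Interval: [0, 2], n = 4
dx = (2 - 0) / 4 = 1/2
Right endpoints: [1/2, 1, 3/2, 2]
f values: [3/2, 2, 5/2, 3]
Sum = dx * (sum of f values)
= 1/2 * 9
= 9/2 = 4.50

4.50


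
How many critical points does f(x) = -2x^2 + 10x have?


Find where f'(x) = 0:
f'(x) = -4x + 10
Set f'(x) = 0:
-4x + 10 = 0
x = -10 / (-4) = 5/2
This is a linear equation in x, so there is exactly one solution.
Number of critical points: 1

1


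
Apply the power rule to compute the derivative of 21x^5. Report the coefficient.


We apply the power rule: d/dx [ax^n] = a*n * x^(n-1)
d/dx [21x^5]
= 21 * 5 * x^(5-1)
= 105x^4
The coefficient is 105

105


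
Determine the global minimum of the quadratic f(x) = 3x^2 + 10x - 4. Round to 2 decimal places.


For a quadratic f(x) = ax^2 + bx + c with a > 0, the minimum is at the vertex.
Vertex x-coordinate: x = -b/(2a)
x = -(10) / (2 * 3)
x = -10/6 = -5/3
Substitute back to find the minimum value:
f(-5/3) = 3 * (-5/3)^2 + 10 * (-5/3) - 4
= 25/3 - 50/3 - 4
= -37/3 ≈ -12.33

-12.33


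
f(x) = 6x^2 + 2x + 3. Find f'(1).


Differentiate term by term using power and sum rules:
f(x) = 6x^2 + 2x + 3
f'(x) = 12x + 2
Substitute x = 1:
f'(1) = 12 * 1 + 2
= 12 + 2
= 14

14


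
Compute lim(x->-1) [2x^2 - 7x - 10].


Since polynomials are continuous, we use direct substitution.
lim(x->-1) of 2x^2 - 7x - 10
= 2 * (-1)^2 - 7 * (-1) - 10
= 2 + 7 - 10
= -1

-1


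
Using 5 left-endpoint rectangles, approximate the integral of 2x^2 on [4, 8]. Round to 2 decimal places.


Left Riemann sum uses left endpoints of each subinterval.
Interval: [4, 8], n = 5
dx = (8 - 4) / 5 = 4/5
Left endpoints: [4, 24/5, 28/5, 32/5, 36/5]
f values: [32, 1152/25, 1568/25, 2048/25, 2592/25]
Sum = dx * (sum of f values)
= 4/5 * 1632/5
= 6528/25 = 261.12

261.12


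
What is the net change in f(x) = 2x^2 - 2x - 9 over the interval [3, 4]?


Net change = f(b) - f(a)
f(x) = 2x^2 - 2x - 9
Compute f(4):
f(4) = 2 * 4^2 - 2 * 4 - 9
= 32 - 8 - 9
= 15
Compute f(3):
f(3) = 2 * 3^2 - 2 * 3 - 9
= 18 - 6 - 9
= 3
Net change = 15 - 3 = 12

12


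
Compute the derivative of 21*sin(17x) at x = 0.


Apply the chain rule to differentiate 21*sin(17x):
d/dx [21*sin(17x)]
= 21 * cos(17x) * d/dx(17x)
= 21 * 17 * cos(17x)
= 357 * cos(17x)
Evaluate at x = 0:
= 357 * cos(0)
= 357 * 1
= 357

357


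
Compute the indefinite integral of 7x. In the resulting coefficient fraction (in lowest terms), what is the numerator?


Apply the power rule for integration:
integral of ax^n dx = a/(n+1) * x^(n+1) + C
integral of 7x dx
= 7/2 * x^2 + C
The coefficient in lowest terms is 7/2, and its numerator is 7

7


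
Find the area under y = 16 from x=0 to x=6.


The area under a constant function y = 16 is a rectangle.
Width = 6 - 0 = 6
Height = 16
Area = width * height
= 6 * 16
= 96

96


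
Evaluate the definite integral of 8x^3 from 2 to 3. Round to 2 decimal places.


Find the antiderivative of 8x^3:
F(x) = 8/4 * x^4
Apply the Fundamental Theorem of Calculus:
F(3) - F(2)
= 8/4 * 3^4 - 8/4 * 2^4
= 8/4 * (81 - 16)
= 8/4 * 65
= 130 = 130.00

130.00


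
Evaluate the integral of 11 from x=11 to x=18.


The integral of a constant k over [a, b] equals k * (b - a).
integral from 11 to 18 of 11 dx
= 11 * (18 - 11)
= 11 * 7
= 77

77


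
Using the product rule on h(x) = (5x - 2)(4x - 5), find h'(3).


Let u(x) = 5x - 2 and v(x) = 4x - 5
u'(x) = 5
v'(x) = 4
Product rule: h'(x) = u'(x)*v(x) + u(x)*v'(x)
= 5 * (4x - 5) + (5x - 2) * 4
At x = 3:
u(3) = 5 * 3 - 2 = 13
v(3) = 4 * 3 - 5 = 7
h'(3) = 5 * 7 + 13 * 4
= 35 + 52
= 87

87


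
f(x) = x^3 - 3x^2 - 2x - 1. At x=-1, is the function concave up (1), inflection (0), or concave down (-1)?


Concavity is determined by the sign of f''(x).
f(x) = x^3 - 3x^2 - 2x - 1
f'(x) = 3x^2 - 6x - 2
f''(x) = 6x - 6
f''(-1) = 6 * (-1) - 6
= -6 - 6
= -12
Since f''(-1) < 0, the function is concave down (-1)

-1


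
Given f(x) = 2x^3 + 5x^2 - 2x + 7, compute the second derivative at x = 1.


First derivative:
f'(x) = 6x^2 + 10x - 2
Second derivative:
f''(x) = 12x + 10
Substitute x = 1:
f''(1) = 12 * 1 + 10
= 12 + 10
= 22

22


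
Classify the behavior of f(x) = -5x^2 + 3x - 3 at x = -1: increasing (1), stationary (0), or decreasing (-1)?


Compute f'(x) to determine behavior:
f'(x) = -10x + 3
f'(-1) = -10 * (-1) + 3
= 10 + 3
= 13
Since f'(-1) > 0, the function is increasing (1)

1


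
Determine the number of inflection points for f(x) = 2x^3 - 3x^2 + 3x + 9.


Inflection points occur where f''(x) = 0 and concavity changes.
f(x) = 2x^3 - 3x^2 + 3x + 9
f'(x) = 6x^2 - 6x + 3
f''(x) = 12x - 6
Set f''(x) = 0:
12x - 6 = 0
x = 6 / 12 = 1/2
Since f''(x) is linear (degree 1), it changes sign at this point.
Therefore there is exactly 1 inflection point.

1


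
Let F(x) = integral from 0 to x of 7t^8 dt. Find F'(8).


By the Fundamental Theorem of Calculus (Part 1):
If F(x) = integral from 0 to x of f(t) dt, then F'(x) = f(x)
Here f(t) = 7t^8
So F'(x) = 7x^8
Evaluate at x = 8:
F'(8) = 7 * 8^8
= 7 * 16777216
= 117440512

117440512


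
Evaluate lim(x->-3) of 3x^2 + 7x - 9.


Since polynomials are continuous, we use direct substitution.
lim(x->-3) of 3x^2 + 7x - 9
= 3 * (-3)^2 + 7 * (-3) - 9
= 27 - 21 - 9
= -3

-3


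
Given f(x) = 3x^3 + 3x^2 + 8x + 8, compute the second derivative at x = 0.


First derivative:
f'(x) = 9x^2 + 6x + 8
Second derivative:
f''(x) = 18x + 6
Substitute x = 0:
f''(0) = 18 * 0 + 6
= 0 + 6
= 6

6


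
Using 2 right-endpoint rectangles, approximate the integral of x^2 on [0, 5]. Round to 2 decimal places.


Right Riemann sum uses right endpoints of each subinterval.
Interval: [0, 5], n = 2
dx = (5 - 0) / 2 = 5/2
Right endpoints: [5/2, 5]
f values: [25/4, 25]
Sum = dx * (sum of f values)
= 5/2 * 125/4
= 625/8 ≈ 78.13

78.13


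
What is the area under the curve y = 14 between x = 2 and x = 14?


The area under a constant function y = 14 is a rectangle.
Width = 14 - 2 = 12
Height = 14
Area = width * height
= 12 * 14
= 168

168


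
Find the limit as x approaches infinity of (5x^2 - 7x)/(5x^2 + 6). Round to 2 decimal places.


For limits at infinity with equal-degree polynomials,
we compare leading coefficients.
Numerator leading term: 5x^2
Denominator leading term: 5x^2
Divide both by x^2:
lim = (5 - 7/x) / (5 + 6/x^2)
As x -> infinity, the 1/x and 1/x^2 terms vanish:
= 5/5 = 1 = 1.00

1.00


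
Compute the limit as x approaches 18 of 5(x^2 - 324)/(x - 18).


Direct substitution gives 0/0, so we factor the numerator.
Factor: 5(x^2 - 324) = 5 * (x - 18)(x + 18)
Cancel the common factor (x - 18):
5(x^2 - 324)/(x - 18) = 5 * (x + 18)
Now substitute x = 18:
= 5 * (18 + 18) = 180

180


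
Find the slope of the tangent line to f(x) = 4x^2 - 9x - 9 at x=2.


The slope of the tangent line equals f'(x) at the point.
f(x) = 4x^2 - 9x - 9
f'(x) = 8x - 9
At x = 2:
f'(2) = 8 * 2 - 9
= 16 - 9
= 7

7


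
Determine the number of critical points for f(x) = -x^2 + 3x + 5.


Find where f'(x) = 0:
f'(x) = -2x + 3
Set f'(x) = 0:
-2x + 3 = 0
x = -3 / (-2) = 3/2
This is a linear equation in x, so there is exactly one solution.
Number of critical points: 1

1


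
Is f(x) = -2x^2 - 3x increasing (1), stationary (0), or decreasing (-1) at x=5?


Compute f'(x) to determine behavior:
f'(x) = -4x - 3
f'(5) = -4 * 5 - 3
= -20 - 3
= -23
Since f'(5) < 0, the function is decreasing (-1)

-1


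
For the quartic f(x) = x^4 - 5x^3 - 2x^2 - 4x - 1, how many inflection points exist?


Inflection points occur where f''(x) = 0 and concavity changes.
f(x) = x^4 - 5x^3 - 2x^2 - 4x - 1
f'(x) = 4x^3 - 15x^2 - 4x - 4
f''(x) = 12x^2 - 30x - 4
This is a quadratic in x. Use the discriminant to count real roots.
Discriminant = (-30)^2 - 4 * 12 * (-4)
= 900 - (-192)
= 1092
Since discriminant > 0, f''(x) = 0 has 2 distinct real solutions.
A quadratic with two distinct real roots changes sign at each root, so concavity changes at both.
Number of inflection points: 2

2


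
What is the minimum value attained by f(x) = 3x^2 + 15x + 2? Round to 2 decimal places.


For a quadratic f(x) = ax^2 + bx + c with a > 0, the minimum is at the vertex.
Vertex x-coordinate: x = -b/(2a)
x = -(15) / (2 * 3)
x = -15/6 = -5/2
Substitute back to find the minimum value:
f(-5/2) = 3 * (-5/2)^2 + 15 * (-5/2) + 2
= 75/4 - 75/2 + 2
= -67/4 = -16.75

-16.75


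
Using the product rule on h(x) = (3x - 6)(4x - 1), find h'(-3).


Let u(x) = 3x - 6 and v(x) = 4x - 1
u'(x) = 3
v'(x) = 4
Product rule: h'(x) = u'(x)*v(x) + u(x)*v'(x)
= 3 * (4x - 1) + (3x - 6) * 4
At x = -3:
u(-3) = 3 * (-3) - 6 = -15
v(-3) = 4 * (-3) - 1 = -13
h'(-3) = 3 * (-13) + (-15) * 4
= -39 - 60
= -99

-99


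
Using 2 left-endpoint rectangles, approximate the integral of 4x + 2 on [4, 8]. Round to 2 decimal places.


Left Riemann sum uses left endpoints of each subinterval.
Interval: [4, 8], n = 2
dx = (8 - 4) / 2 = 2
Left endpoints: [4, 6]
f values: [18, 26]
Sum = dx * (sum of f values)
= 2 * 44
= 88 = 88.00

88.00


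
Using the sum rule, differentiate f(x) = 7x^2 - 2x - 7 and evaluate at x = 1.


Differentiate term by term using power and sum rules:
f(x) = 7x^2 - 2x - 7
f'(x) = 14x - 2
Substitute x = 1:
f'(1) = 14 * 1 - 2
= 14 - 2
= 12

12


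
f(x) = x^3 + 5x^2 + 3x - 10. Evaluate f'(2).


Differentiate f(x) = x^3 + 5x^2 + 3x - 10 term by term:
f'(x) = 3x^2 + 10x + 3
Substitute x = 2:
f'(2) = 3 * 2^2 + 10 * 2 + 3
= 12 + 20 + 3
= 35

35


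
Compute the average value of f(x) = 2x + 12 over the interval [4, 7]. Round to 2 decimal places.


Average value = 1/(b-a) * integral from a to b of f(x) dx
First compute the integral of 2x + 12:
F(x) = x^2 + 12x
F(7) = 1 * 49 + 12 * 7 = 133
F(4) = 1 * 16 + 12 * 4 = 64
Integral = 133 - 64 = 69
Average = 69 / (7 - 4) = 69 / 3
= 23 = 23.00

23.00


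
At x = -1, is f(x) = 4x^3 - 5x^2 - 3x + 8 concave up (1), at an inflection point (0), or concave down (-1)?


Concavity is determined by the sign of f''(x).
f(x) = 4x^3 - 5x^2 - 3x + 8
f'(x) = 12x^2 - 10x - 3
f''(x) = 24x - 10
f''(-1) = 24 * (-1) - 10
= -24 - 10
= -34
Since f''(-1) < 0, the function is concave down (-1)

-1


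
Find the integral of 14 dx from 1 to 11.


The integral of a constant k over [a, b] equals k * (b - a).
integral from 1 to 11 of 14 dx
= 14 * (11 - 1)
= 14 * 10
= 140

140


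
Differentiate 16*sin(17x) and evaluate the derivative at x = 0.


Apply the chain rule to differentiate 16*sin(17x):
d/dx [16*sin(17x)]
= 16 * cos(17x) * d/dx(17x)
= 16 * 17 * cos(17x)
= 272 * cos(17x)
Evaluate at x = 0:
= 272 * cos(0)
= 272 * 1
= 272

272


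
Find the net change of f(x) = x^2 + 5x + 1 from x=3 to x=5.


Net change = f(b) - f(a)
f(x) = x^2 + 5x + 1
Compute f(5):
f(5) = 1 * 5^2 + 5 * 5 + 1
= 25 + 25 + 1
= 51
Compute f(3):
f(3) = 1 * 3^2 + 5 * 3 + 1
= 9 + 15 + 1
= 25
Net change = 51 - 25 = 26

26


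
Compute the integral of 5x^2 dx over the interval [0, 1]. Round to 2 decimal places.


Find the antiderivative of 5x^2:
F(x) = 5/3 * x^3
Apply the Fundamental Theorem of Calculus:
F(1) - F(0)
= 5/3 * 1^3 - 5/3 * 0^3
= 5/3 * (1 - 0)
= 5/3 * 1
= 5/3 ≈ 1.67

1.67


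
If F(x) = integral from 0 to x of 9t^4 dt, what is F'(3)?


By the Fundamental Theorem of Calculus (Part 1):
If F(x) = integral from 0 to x of f(t) dt, then F'(x) = f(x)
Here f(t) = 9t^4
So F'(x) = 9x^4
Evaluate at x = 3:
F'(3) = 9 * 3^4
= 9 * 81
= 729

729


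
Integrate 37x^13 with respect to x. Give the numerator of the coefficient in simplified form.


Apply the power rule for integration:
integral of ax^n dx = a/(n+1) * x^(n+1) + C
integral of 37x^13 dx
= 37/14 * x^14 + C
The coefficient in lowest terms is 37/14, and its numerator is 37

37


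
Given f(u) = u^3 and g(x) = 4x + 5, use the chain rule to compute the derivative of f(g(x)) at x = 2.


Using the chain rule: (f(g(x)))' = f'(g(x)) * g'(x)
First, find g(2):
g(2) = 4 * 2 + 5 = 13
Next, f'(u) = 3u^2
And g'(x) = 4
So f'(g(2)) * g'(2)
= 3 * 13^2 * 4
= 3 * 169 * 4
= 2028

2028


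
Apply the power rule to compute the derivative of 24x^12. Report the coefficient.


We apply the power rule: d/dx [ax^n] = a*n * x^(n-1)
d/dx [24x^12]
= 24 * 12 * x^(12-1)
= 288x^11
The coefficient is 288

288


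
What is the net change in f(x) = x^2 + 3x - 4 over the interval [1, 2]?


Net change = f(b) - f(a)
f(x) = x^2 + 3x - 4
Compute f(2):
f(2) = 1 * 2^2 + 3 * 2 - 4
= 4 + 6 - 4
= 6
Compute f(1):
f(1) = 1 * 1^2 + 3 * 1 - 4
= 1 + 3 - 4
= 0
Net change = 6 - 0 = 6

6


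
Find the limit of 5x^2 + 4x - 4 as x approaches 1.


Since polynomials are continuous, we use direct substitution.
lim(x->1) of 5x^2 + 4x - 4
= 5 * 1^2 + 4 * 1 - 4
= 5 + 4 - 4
= 5

5


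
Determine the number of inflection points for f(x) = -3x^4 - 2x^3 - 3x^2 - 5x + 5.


Inflection points occur where f''(x) = 0 and concavity changes.
f(x) = -3x^4 - 2x^3 - 3x^2 - 5x + 5
f'(x) = -12x^3 - 6x^2 - 6x - 5
f''(x) = -36x^2 - 12x - 6
This is a quadratic in x. Use the discriminant to count real roots.
Discriminant = (-12)^2 - 4 * (-36) * (-6)
= 144 - 864
= -720
Since discriminant < 0, f''(x) = 0 has no real solutions.
Number of inflection points: 0

0


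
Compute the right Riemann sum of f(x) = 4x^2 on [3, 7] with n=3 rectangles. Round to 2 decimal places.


Right Riemann sum uses right endpoints of each subinterval.
Interval: [3, 7], n = 3
dx = (7 - 3) / 3 = 4/3
Right endpoints: [13/3, 17/3, 7]
f values: [676/9, 1156/9, 196]
Sum = dx * (sum of f values)
= 4/3 * 3596/9
= 14384/27 ≈ 532.74

532.74


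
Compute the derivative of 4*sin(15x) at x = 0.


Apply the chain rule to differentiate 4*sin(15x):
d/dx [4*sin(15x)]
= 4 * cos(15x) * d/dx(15x)
= 4 * 15 * cos(15x)
= 60 * cos(15x)
Evaluate at x = 0:
= 60 * cos(0)
= 60 * 1
= 60

60


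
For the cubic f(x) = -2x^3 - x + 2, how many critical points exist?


Find where f'(x) = 0:
f(x) = -2x^3 - x + 2
f'(x) = -6x^2 - 1
This is a quadratic in x. Use the discriminant to count real roots.
Discriminant = (0)^2 - 4 * (-6) * (-1)
= 0 - 24
= -24
Since discriminant < 0, f'(x) = 0 has no real solutions.
Number of critical points: 0

0


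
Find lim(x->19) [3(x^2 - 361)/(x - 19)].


Direct substitution gives 0/0, so we factor the numerator.
Factor: 3(x^2 - 361) = 3 * (x - 19)(x + 19)
Cancel the common factor (x - 19):
3(x^2 - 361)/(x - 19) = 3 * (x + 19)
Now substitute x = 19:
= 3 * (19 + 19) = 114

114


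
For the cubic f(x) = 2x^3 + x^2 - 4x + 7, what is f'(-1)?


Differentiate f(x) = 2x^3 + x^2 - 4x + 7 term by term:
f'(x) = 6x^2 + 2x - 4
Substitute x = -1:
f'(-1) = 6 * (-1)^2 + 2 * (-1) - 4
= 6 - 2 - 4
= 0

0


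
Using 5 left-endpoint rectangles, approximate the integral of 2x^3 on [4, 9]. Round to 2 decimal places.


Left Riemann sum uses left endpoints of each subinterval.
Interval: [4, 9], n = 5
dx = (9 - 4) / 5 = 1
Left endpoints: [4, 5, 6, 7, 8]
f values: [128, 250, 432, 686, 1024]
Sum = dx * (sum of f values)
= 1 * 2520
= 2520 = 2520.00

2520.00


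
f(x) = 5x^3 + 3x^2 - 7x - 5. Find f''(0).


First derivative:
f'(x) = 15x^2 + 6x - 7
Second derivative:
f''(x) = 30x + 6
Substitute x = 0:
f''(0) = 30 * 0 + 6
= 0 + 6
= 6

6


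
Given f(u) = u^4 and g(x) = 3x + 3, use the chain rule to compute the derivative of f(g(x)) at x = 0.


Using the chain rule: (f(g(x)))' = f'(g(x)) * g'(x)
First, find g(0):
g(0) = 3 * 0 + 3 = 3
Next, f'(u) = 4u^3
And g'(x) = 3
So f'(g(0)) * g'(0)
= 4 * 3^3 * 3
= 4 * 27 * 3
= 324

324


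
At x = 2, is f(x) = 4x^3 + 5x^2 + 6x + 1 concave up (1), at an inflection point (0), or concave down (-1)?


Concavity is determined by the sign of f''(x).
f(x) = 4x^3 + 5x^2 + 6x + 1
f'(x) = 12x^2 + 10x + 6
f''(x) = 24x + 10
f''(2) = 24 * 2 + 10
= 48 + 10
= 58
Since f''(2) > 0, the function is concave up (1)

1


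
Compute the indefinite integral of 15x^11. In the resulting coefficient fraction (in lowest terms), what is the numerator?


Apply the power rule for integration:
integral of ax^n dx = a/(n+1) * x^(n+1) + C
integral of 15x^11 dx
= 15/12 * x^12 + C
= 5/4 * x^12 + C
The coefficient in lowest terms is 5/4, and its numerator is 5

5


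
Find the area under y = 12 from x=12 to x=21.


The area under a constant function y = 12 is a rectangle.
Width = 21 - 12 = 9
Height = 12
Area = width * height
= 9 * 12
= 108

108


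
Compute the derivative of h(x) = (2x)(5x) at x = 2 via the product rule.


Let u(x) = 2x and v(x) = 5x
u'(x) = 2
v'(x) = 5
Product rule: h'(x) = u'(x)*v(x) + u(x)*v'(x)
= 2 * (5x) + (2x) * 5
At x = 2:
u(2) = 2 * 2 + 0 = 4
v(2) = 5 * 2 + 0 = 10
h'(2) = 2 * 10 + 4 * 5
= 20 + 20
= 40

40


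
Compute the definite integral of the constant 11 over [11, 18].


The integral of a constant k over [a, b] equals k * (b - a).
integral from 11 to 18 of 11 dx
= 11 * (18 - 11)
= 11 * 7
= 77

77


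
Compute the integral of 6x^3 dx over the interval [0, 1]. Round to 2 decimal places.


Find the antiderivative of 6x^3:
F(x) = 6/4 * x^4
Apply the Fundamental Theorem of Calculus:
F(1) - F(0)
= 6/4 * 1^4 - 6/4 * 0^4
= 6/4 * (1 - 0)
= 6/4 * 1
= 3/2 = 1.50

1.50


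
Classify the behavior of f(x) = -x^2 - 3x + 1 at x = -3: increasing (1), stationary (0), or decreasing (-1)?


Compute f'(x) to determine behavior:
f'(x) = -2x - 3
f'(-3) = -2 * (-3) - 3
= 6 - 3
= 3
Since f'(-3) > 0, the function is increasing (1)

1


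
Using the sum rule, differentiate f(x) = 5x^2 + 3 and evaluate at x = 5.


Differentiate term by term using power and sum rules:
f(x) = 5x^2 + 3
f'(x) = 10x
Substitute x = 5:
f'(5) = 10 * 5 + 0
= 50 + 0
= 50

50


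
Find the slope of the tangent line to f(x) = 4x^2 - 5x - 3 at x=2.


The slope of the tangent line equals f'(x) at the point.
f(x) = 4x^2 - 5x - 3
f'(x) = 8x - 5
At x = 2:
f'(2) = 8 * 2 - 5
= 16 - 5
= 11

11


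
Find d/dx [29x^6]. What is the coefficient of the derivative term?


We apply the power rule: d/dx [ax^n] = a*n * x^(n-1)
d/dx [29x^6]
= 29 * 6 * x^(6-1)
= 174x^5
The coefficient is 174

174


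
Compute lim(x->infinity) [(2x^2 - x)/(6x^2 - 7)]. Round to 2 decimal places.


For limits at infinity with equal-degree polynomials,
we compare leading coefficients.
Numerator leading term: 2x^2
Denominator leading term: 6x^2
Divide both by x^2:
lim = (2 - 1/x) / (6 - 7/x^2)
As x -> infinity, the 1/x and 1/x^2 terms vanish:
= 2/6 = 1/3 ≈ 0.33

0.33


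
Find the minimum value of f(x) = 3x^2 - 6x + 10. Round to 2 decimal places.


For a quadratic f(x) = ax^2 + bx + c with a > 0, the minimum is at the vertex.
Vertex x-coordinate: x = -b/(2a)
x = -(-6) / (2 * 3)
x = 6/6 = 1
Substitute back to find the minimum value:
f(1) = 3 * 1^2 - 6 * 1 + 10
= 3 - 6 + 10
= 7 = 7.00

7.00


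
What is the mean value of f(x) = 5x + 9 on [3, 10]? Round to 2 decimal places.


Average value = 1/(b-a) * integral from a to b of f(x) dx
First compute the integral of 5x + 9:
F(x) = (5/2)x^2 + 9x
F(10) = 5/2 * 100 + 9 * 10 = 340
F(3) = 5/2 * 9 + 9 * 3 = 99/2
Integral = 340 - 99/2 = 581/2
Average = (581/2) / (10 - 3) = (581/2) / 7
= 83/2 = 41.50

41.50


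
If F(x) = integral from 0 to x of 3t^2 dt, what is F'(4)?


By the Fundamental Theorem of Calculus (Part 1):
If F(x) = integral from 0 to x of f(t) dt, then F'(x) = f(x)
Here f(t) = 3t^2
So F'(x) = 3x^2
Evaluate at x = 4:
F'(4) = 3 * 4^2
= 3 * 16
= 48

48


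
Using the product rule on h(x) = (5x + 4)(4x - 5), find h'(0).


Let u(x) = 5x + 4 and v(x) = 4x - 5
u'(x) = 5
v'(x) = 4
Product rule: h'(x) = u'(x)*v(x) + u(x)*v'(x)
= 5 * (4x - 5) + (5x + 4) * 4
At x = 0:
u(0) = 5 * 0 + 4 = 4
v(0) = 4 * 0 - 5 = -5
h'(0) = 5 * (-5) + 4 * 4
= -25 + 16
= -9

-9


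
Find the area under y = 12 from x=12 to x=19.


The area under a constant function y = 12 is a rectangle.
Width = 19 - 12 = 7
Height = 12
Area = width * height
= 7 * 12
= 84

84


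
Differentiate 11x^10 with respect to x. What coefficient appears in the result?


We apply the power rule: d/dx [ax^n] = a*n * x^(n-1)
d/dx [11x^10]
= 11 * 10 * x^(10-1)
= 110x^9
The coefficient is 110

110


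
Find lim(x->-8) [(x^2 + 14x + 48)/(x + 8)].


Direct substitution gives 0/0, so we factor the numerator.
Factor: (x^2 + 14x + 48) = (x + 8)(x + 6)
Cancel the common factor (x + 8):
(x^2 + 14x + 48)/(x + 8) = (x + 6)
Now substitute x = -8:
= (-8) - (-6) = -2

-2


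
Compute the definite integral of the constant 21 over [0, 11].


The integral of a constant k over [a, b] equals k * (b - a).
integral from 0 to 11 of 21 dx
= 21 * (11 - 0)
= 21 * 11
= 231

231


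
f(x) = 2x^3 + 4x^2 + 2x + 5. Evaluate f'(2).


Differentiate f(x) = 2x^3 + 4x^2 + 2x + 5 term by term:
f'(x) = 6x^2 + 8x + 2
Substitute x = 2:
f'(2) = 6 * 2^2 + 8 * 2 + 2
= 24 + 16 + 2
= 42

42


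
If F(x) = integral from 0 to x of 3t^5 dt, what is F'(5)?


By the Fundamental Theorem of Calculus (Part 1):
If F(x) = integral from 0 to x of f(t) dt, then F'(x) = f(x)
Here f(t) = 3t^5
So F'(x) = 3x^5
Evaluate at x = 5:
F'(5) = 3 * 5^5
= 3 * 3125
= 9375

9375


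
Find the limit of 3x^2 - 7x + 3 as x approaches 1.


Since polynomials are continuous, we use direct substitution.
lim(x->1) of 3x^2 - 7x + 3
= 3 * 1^2 - 7 * 1 + 3
= 3 - 7 + 3
= -1

-1


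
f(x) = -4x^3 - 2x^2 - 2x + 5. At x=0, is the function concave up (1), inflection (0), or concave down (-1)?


Concavity is determined by the sign of f''(x).
f(x) = -4x^3 - 2x^2 - 2x + 5
f'(x) = -12x^2 - 4x - 2
f''(x) = -24x - 4
f''(0) = -24 * 0 - 4
= 0 - 4
= -4
Since f''(0) < 0, the function is concave down (-1)

-1
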